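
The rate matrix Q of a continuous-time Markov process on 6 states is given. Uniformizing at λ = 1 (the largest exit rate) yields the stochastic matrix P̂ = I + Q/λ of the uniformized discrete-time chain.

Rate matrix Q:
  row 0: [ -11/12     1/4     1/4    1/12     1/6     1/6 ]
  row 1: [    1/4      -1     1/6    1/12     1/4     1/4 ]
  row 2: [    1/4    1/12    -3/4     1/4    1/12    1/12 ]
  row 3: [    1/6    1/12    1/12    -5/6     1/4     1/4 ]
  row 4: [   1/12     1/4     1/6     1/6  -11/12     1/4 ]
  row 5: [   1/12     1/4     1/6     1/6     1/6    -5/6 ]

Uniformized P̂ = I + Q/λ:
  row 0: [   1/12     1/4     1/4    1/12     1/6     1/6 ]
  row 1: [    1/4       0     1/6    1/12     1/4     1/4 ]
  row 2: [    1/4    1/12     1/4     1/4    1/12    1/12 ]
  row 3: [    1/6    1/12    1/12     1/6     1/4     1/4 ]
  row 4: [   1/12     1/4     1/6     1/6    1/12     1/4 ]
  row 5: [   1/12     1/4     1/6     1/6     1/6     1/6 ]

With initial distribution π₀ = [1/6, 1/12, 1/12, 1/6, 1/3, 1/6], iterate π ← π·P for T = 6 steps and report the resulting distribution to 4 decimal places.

π = [0.1525, 0.1549, 0.1815, 0.1562, 0.1638, 0.1911]

t=0: π = [0.1667, 0.0833, 0.0833, 0.1667, 0.3333, 0.1667]
t=1: π = [0.1250, 0.1875, 0.1736, 0.1528, 0.1528, 0.2083]
t=2: π = [0.1563, 0.1487, 0.1788, 0.1551, 0.1678, 0.1933]
t=3: π = [0.1508, 0.1572, 0.1817, 0.1562, 0.1631, 0.1911]
t=4: π = [0.1528, 0.1544, 0.1814, 0.1561, 0.1640, 0.1912]
t=5: π = [0.1523, 0.1551, 0.1815, 0.1562, 0.1638, 0.1911]
t=6: π = [0.1525, 0.1549, 0.1815, 0.1562, 0.1638, 0.1911]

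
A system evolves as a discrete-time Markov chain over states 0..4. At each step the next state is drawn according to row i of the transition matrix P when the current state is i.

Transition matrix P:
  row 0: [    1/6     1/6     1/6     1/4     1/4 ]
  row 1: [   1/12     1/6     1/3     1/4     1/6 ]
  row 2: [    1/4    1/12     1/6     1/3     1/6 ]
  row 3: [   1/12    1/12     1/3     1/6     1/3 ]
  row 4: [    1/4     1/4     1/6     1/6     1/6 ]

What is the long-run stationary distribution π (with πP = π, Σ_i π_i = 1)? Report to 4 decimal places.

Balance equations π_j = Σ_i π_i·P[i][j]:
  π_0 = 1/6·π_0 + 1/12·π_1 + 1/4·π_2 + 1/12·π_3 + 1/4·π_4
  π_1 = 1/6·π_0 + 1/6·π_1 + 1/12·π_2 + 1/12·π_3 + 1/4·π_4
  π_2 = 1/6·π_0 + 1/3·π_1 + 1/6·π_2 + 1/3·π_3 + 1/6·π_4
  π_3 = 1/4·π_0 + 1/4·π_1 + 1/3·π_2 + 1/6·π_3 + 1/6·π_4
  normalize: π_0 + π_1 + π_2 + π_3 + π_4 = 1
Solving the linear system gives exactly π = [533/3088, 905/6176, 2837/12352, 715/3088, 2713/12352].

π = [0.1726, 0.1465, 0.2297, 0.2315, 0.2196]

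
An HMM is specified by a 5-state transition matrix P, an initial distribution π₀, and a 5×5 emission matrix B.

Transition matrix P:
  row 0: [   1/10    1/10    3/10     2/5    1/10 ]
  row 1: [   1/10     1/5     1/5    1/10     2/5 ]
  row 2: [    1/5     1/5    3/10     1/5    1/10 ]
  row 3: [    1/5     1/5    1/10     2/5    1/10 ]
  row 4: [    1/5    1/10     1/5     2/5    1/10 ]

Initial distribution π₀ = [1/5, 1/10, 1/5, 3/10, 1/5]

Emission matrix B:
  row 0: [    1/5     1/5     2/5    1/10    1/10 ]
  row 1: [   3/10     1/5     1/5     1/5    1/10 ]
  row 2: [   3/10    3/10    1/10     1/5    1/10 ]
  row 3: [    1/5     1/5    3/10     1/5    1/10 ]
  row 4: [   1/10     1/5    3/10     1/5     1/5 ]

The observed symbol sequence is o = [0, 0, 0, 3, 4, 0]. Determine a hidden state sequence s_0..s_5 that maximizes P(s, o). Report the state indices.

path = [2, 2, 2, 1, 4, 3]

t=0: δ = [4.000e-02, 3.000e-02, 6.000e-02, 6.000e-02, 2.000e-02]  (obs o_0=0)
t=1: δ = [2.400e-03, 3.600e-03, 5.400e-03, 4.800e-03, 1.200e-03]  ψ = [2, 2, 2, 3, 1]  (obs o_1=0)
t=2: δ = [2.160e-04, 3.240e-04, 4.860e-04, 3.840e-04, 1.440e-04]  ψ = [2, 2, 2, 3, 1]  (obs o_2=0)
t=3: δ = [9.720e-06, 1.944e-05, 2.916e-05, 3.072e-05, 2.592e-05]  ψ = [2, 2, 2, 3, 1]  (obs o_3=3)
t=4: δ = [6.144e-07, 6.144e-07, 8.748e-07, 1.229e-06, 1.555e-06]  ψ = [3, 3, 2, 3, 1]  (obs o_4=4)
t=5: δ = [6.221e-08, 7.373e-08, 9.331e-08, 1.244e-07, 2.458e-08]  ψ = [4, 3, 4, 4, 1]  (obs o_5=0)
backtrack: best end state = 3; path = [2, 2, 2, 1, 4, 3]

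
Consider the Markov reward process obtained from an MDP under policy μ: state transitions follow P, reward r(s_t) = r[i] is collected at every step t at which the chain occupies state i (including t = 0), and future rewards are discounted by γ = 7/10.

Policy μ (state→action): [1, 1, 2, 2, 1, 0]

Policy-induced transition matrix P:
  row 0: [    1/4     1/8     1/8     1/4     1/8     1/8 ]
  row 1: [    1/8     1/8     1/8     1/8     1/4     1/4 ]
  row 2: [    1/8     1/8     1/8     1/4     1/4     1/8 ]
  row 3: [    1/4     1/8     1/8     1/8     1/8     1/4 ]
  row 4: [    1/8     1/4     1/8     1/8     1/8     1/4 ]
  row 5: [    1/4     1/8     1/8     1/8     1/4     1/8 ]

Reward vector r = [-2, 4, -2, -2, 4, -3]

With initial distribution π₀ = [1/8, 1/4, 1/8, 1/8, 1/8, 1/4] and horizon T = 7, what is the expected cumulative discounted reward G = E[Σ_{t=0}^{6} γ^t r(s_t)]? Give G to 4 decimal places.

t=0: π = [0.1250, 0.2500, 0.1250, 0.1250, 0.1250, 0.2500], E[r] = 0.0000, γ^t·E[r] = 0.000000, running G = 0.000000
t=1: π = [0.1875, 0.1406, 0.1250, 0.1563, 0.2031, 0.1875], E[r] = -0.1250, γ^t·E[r] = -0.087500, running G = -0.087500
t=2: π = [0.1914, 0.1504, 0.1250, 0.1641, 0.1816, 0.1875], E[r] = -0.1953, γ^t·E[r] = -0.095703, running G = -0.183203
t=3: π = [0.1929, 0.1477, 0.1250, 0.1646, 0.1829, 0.1870], E[r] = -0.2036, γ^t·E[r] = -0.069839, running G = -0.253042
t=4: π = [0.1931, 0.1479, 0.1250, 0.1647, 0.1825, 0.1869], E[r] = -0.2050, γ^t·E[r] = -0.049210, running G = -0.302252
t=5: π = [0.1931, 0.1478, 0.1250, 0.1648, 0.1825, 0.1869], E[r] = -0.2052, γ^t·E[r] = -0.034492, running G = -0.336744
t=6: π = [0.1931, 0.1478, 0.1250, 0.1648, 0.1825, 0.1869], E[r] = -0.2053, γ^t·E[r] = -0.024149, running G = -0.360893

G = -0.3609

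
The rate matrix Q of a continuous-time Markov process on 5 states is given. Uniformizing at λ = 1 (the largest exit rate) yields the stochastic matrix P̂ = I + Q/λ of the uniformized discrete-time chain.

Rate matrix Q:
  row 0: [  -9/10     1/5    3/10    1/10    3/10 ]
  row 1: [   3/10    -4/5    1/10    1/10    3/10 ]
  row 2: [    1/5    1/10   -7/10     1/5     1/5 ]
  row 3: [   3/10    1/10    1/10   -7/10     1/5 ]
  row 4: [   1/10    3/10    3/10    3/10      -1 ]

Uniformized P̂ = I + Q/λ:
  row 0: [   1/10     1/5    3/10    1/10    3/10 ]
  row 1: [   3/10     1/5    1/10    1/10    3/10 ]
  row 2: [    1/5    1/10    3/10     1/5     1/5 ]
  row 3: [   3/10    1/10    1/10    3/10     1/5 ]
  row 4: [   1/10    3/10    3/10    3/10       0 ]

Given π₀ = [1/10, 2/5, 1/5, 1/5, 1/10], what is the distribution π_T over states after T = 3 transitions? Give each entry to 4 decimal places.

t=0: π = [0.1000, 0.4000, 0.2000, 0.2000, 0.1000]
t=1: π = [0.2400, 0.1700, 0.1800, 0.1800, 0.2300]
t=2: π = [0.1880, 0.1870, 0.2300, 0.2000, 0.1950]
t=3: π = [0.2004, 0.1765, 0.2226, 0.2020, 0.1985]

π = [0.2004, 0.1765, 0.2226, 0.2020, 0.1985]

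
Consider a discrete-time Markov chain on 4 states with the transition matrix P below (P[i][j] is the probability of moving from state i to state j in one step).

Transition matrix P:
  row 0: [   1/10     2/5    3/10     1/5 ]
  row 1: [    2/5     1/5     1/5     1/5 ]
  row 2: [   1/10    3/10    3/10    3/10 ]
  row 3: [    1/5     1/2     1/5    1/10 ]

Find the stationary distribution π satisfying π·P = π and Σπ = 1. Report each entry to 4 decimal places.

Balance equations π_j = Σ_i π_i·P[i][j]:
  π_0 = 1/10·π_0 + 2/5·π_1 + 1/10·π_2 + 1/5·π_3
  π_1 = 2/5·π_0 + 1/5·π_1 + 3/10·π_2 + 1/2·π_3
  π_2 = 3/10·π_0 + 1/5·π_1 + 3/10·π_2 + 1/5·π_3
  normalize: π_0 + π_1 + π_2 + π_3 = 1
Solving the linear system gives exactly π = [145/661, 218/661, 163/661, 135/661].

π = [0.2194, 0.3298, 0.2466, 0.2042]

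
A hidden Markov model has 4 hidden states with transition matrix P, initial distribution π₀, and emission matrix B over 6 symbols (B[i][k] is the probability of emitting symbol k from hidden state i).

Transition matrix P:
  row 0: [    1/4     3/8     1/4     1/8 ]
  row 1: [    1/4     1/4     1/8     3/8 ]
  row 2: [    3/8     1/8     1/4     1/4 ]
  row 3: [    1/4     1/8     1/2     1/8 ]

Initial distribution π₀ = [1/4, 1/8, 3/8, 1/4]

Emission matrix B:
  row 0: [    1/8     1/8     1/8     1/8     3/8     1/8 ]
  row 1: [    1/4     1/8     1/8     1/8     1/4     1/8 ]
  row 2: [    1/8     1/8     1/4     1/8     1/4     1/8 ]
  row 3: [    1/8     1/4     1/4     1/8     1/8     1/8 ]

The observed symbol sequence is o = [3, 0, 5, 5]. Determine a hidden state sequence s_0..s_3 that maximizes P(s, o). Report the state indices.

t=0: δ = [3.125e-02, 1.562e-02, 4.688e-02, 3.125e-02]  (obs o_0=3)
t=1: δ = [2.197e-03, 2.930e-03, 1.953e-03, 1.465e-03]  ψ = [2, 0, 3, 2]  (obs o_1=0)
t=2: δ = [9.155e-05, 1.030e-04, 9.155e-05, 1.373e-04]  ψ = [1, 0, 3, 1]  (obs o_2=5)
t=3: δ = [4.292e-06, 4.292e-06, 8.583e-06, 4.828e-06]  ψ = [2, 0, 3, 1]  (obs o_3=5)
backtrack: best end state = 2; path = [0, 1, 3, 2]

path = [0, 1, 3, 2]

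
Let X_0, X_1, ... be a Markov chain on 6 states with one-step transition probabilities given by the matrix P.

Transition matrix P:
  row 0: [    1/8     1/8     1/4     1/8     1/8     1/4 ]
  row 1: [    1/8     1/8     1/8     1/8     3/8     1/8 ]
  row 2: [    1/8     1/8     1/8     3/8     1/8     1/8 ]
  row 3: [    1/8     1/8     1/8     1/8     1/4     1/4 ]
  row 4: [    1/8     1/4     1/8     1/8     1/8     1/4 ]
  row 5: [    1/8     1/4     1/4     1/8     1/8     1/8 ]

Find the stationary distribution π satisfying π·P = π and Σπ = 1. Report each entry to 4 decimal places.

Balance equations π_j = Σ_i π_i·P[i][j]:
  π_0 = 1/8·π_0 + 1/8·π_1 + 1/8·π_2 + 1/8·π_3 + 1/8·π_4 + 1/8·π_5
  π_1 = 1/8·π_0 + 1/8·π_1 + 1/8·π_2 + 1/8·π_3 + 1/4·π_4 + 1/4·π_5
  π_2 = 1/4·π_0 + 1/8·π_1 + 1/8·π_2 + 1/8·π_3 + 1/8·π_4 + 1/4·π_5
  π_3 = 1/8·π_0 + 1/8·π_1 + 3/8·π_2 + 1/8·π_3 + 1/8·π_4 + 1/8·π_5
  π_4 = 1/8·π_0 + 3/8·π_1 + 1/8·π_2 + 1/4·π_3 + 1/8·π_4 + 1/8·π_5
  normalize: π_0 + π_1 + π_2 + π_3 + π_4 + π_5 = 1
Solving the linear system gives exactly π = [1/8, 3603/20984, 859/5246, 1741/10492, 3959/20984, 3881/20984].

π = [0.1250, 0.1717, 0.1637, 0.1659, 0.1887, 0.1850]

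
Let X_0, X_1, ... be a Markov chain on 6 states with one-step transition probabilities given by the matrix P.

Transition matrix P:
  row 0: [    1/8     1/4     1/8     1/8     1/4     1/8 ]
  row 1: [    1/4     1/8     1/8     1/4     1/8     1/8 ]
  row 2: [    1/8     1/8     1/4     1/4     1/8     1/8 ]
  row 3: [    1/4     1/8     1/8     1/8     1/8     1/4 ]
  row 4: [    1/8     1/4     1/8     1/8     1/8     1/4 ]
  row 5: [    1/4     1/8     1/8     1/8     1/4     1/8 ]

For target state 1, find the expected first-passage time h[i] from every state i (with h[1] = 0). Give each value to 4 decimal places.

First-step conditioning: h[1] = 0; for i ≠ 1, h[i] = 1 + Σ_k P[i][k]·h[k].
  h[0] = 1 + 1/8·h[0] + 1/8·h[2] + 1/8·h[3] + 1/4·h[4] + 1/8·h[5]
  h[2] = 1 + 1/8·h[0] + 1/4·h[2] + 1/4·h[3] + 1/8·h[4] + 1/8·h[5]
  h[3] = 1 + 1/4·h[0] + 1/8·h[2] + 1/8·h[3] + 1/8·h[4] + 1/4·h[5]
  h[4] = 1 + 1/8·h[0] + 1/8·h[2] + 1/8·h[3] + 1/8·h[4] + 1/4·h[5]
  h[5] = 1 + 1/4·h[0] + 1/8·h[2] + 1/8·h[3] + 1/4·h[4] + 1/8·h[5]
Solving the 5×5 linear system over states ≠ 1 gives exactly h = [336/65, 0, 6, 1148/195, 1022/195, 378/65] (h[1] = 0 is the target).

h = [5.1692, 0.0000, 6.0000, 5.8872, 5.2410, 5.8154]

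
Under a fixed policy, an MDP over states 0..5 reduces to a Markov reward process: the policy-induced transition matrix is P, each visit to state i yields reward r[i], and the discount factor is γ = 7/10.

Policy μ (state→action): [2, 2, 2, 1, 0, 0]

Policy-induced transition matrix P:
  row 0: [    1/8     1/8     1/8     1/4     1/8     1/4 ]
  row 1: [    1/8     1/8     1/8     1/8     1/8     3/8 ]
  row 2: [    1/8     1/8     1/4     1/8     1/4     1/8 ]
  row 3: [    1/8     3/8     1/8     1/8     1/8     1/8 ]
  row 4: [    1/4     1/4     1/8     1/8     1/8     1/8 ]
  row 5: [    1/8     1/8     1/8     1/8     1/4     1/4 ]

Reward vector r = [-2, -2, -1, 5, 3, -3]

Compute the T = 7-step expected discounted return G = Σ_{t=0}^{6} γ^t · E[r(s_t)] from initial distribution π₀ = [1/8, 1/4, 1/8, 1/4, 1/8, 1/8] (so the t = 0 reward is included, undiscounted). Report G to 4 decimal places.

t=0: π = [0.1250, 0.2500, 0.1250, 0.2500, 0.1250, 0.1250], E[r] = 0.3750, γ^t·E[r] = 0.375000, running G = 0.375000
t=1: π = [0.1406, 0.2031, 0.1406, 0.1406, 0.1563, 0.2188], E[r] = -0.3125, γ^t·E[r] = -0.218750, running G = 0.156250
t=2: π = [0.1445, 0.1797, 0.1426, 0.1426, 0.1699, 0.2207], E[r] = -0.2305, γ^t·E[r] = -0.112930, running G = 0.043320
t=3: π = [0.1462, 0.1819, 0.1428, 0.1431, 0.1704, 0.2156], E[r] = -0.2192, γ^t·E[r] = -0.075199, running G = -0.031878
t=4: π = [0.1463, 0.1821, 0.1429, 0.1433, 0.1698, 0.2157], E[r] = -0.2209, γ^t·E[r] = -0.053035, running G = -0.084913
t=5: π = [0.1462, 0.1820, 0.1429, 0.1433, 0.1698, 0.2158], E[r] = -0.2208, γ^t·E[r] = -0.037110, running G = -0.122023
t=6: π = [0.1462, 0.1820, 0.1429, 0.1433, 0.1698, 0.2158], E[r] = -0.2208, γ^t·E[r] = -0.025979, running G = -0.148002

G = -0.1480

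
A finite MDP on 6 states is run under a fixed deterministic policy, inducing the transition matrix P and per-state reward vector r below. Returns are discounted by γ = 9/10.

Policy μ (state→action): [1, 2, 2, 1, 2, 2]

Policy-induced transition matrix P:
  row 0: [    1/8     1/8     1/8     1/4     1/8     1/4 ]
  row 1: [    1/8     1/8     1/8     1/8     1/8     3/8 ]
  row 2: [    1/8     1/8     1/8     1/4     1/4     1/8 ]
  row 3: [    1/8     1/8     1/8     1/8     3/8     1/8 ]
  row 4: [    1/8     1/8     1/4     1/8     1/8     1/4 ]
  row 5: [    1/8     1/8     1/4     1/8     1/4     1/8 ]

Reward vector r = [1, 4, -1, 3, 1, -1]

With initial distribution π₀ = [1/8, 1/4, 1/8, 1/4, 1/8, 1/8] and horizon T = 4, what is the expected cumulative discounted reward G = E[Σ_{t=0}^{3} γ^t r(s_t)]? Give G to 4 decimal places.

G = 4.0472

t=0: π = [0.1250, 0.2500, 0.1250, 0.2500, 0.1250, 0.1250], E[r] = 1.7500, γ^t·E[r] = 1.750000, running G = 1.750000
t=1: π = [0.1250, 0.1250, 0.1563, 0.1563, 0.2188, 0.2188], E[r] = 0.9375, γ^t·E[r] = 0.843750, running G = 2.593750
t=2: π = [0.1250, 0.1250, 0.1797, 0.1602, 0.2109, 0.1992], E[r] = 0.9375, γ^t·E[r] = 0.759375, running G = 3.353125
t=3: π = [0.1250, 0.1250, 0.1763, 0.1631, 0.2124, 0.1982], E[r] = 0.9521, γ^t·E[r] = 0.694116, running G = 4.047241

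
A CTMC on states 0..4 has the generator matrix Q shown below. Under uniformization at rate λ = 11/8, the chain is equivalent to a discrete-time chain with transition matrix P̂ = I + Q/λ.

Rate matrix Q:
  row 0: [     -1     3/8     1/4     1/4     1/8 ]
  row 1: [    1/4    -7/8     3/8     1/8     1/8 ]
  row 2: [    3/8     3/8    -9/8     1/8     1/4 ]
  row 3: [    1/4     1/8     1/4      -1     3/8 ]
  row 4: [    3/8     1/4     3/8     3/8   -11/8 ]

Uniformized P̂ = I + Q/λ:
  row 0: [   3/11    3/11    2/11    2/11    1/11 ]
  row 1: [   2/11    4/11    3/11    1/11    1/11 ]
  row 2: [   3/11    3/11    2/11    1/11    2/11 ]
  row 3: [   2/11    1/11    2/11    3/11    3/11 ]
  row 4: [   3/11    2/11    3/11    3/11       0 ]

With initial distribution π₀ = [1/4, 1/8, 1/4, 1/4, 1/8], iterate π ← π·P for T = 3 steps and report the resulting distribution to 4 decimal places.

t=0: π = [0.2500, 0.1250, 0.2500, 0.2500, 0.1250]
t=1: π = [0.2386, 0.2273, 0.2045, 0.1818, 0.1477]
t=2: π = [0.2355, 0.2469, 0.2159, 0.1725, 0.1291]
t=3: π = [0.2346, 0.2521, 0.2160, 0.1672, 0.1302]

π = [0.2346, 0.2521, 0.2160, 0.1672, 0.1302]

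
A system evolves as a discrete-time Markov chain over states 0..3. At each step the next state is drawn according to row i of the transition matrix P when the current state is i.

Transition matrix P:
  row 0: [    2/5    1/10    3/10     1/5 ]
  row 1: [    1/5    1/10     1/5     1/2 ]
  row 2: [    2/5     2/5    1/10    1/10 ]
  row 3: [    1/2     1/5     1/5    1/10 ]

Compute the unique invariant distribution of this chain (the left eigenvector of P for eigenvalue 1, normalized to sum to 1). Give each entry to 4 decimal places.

π = [0.3840, 0.1863, 0.2167, 0.2129]

Balance equations π_j = Σ_i π_i·P[i][j]:
  π_0 = 2/5·π_0 + 1/5·π_1 + 2/5·π_2 + 1/2·π_3
  π_1 = 1/10·π_0 + 1/10·π_1 + 2/5·π_2 + 1/5·π_3
  π_2 = 3/10·π_0 + 1/5·π_1 + 1/10·π_2 + 1/5·π_3
  normalize: π_0 + π_1 + π_2 + π_3 = 1
Solving the linear system gives exactly π = [101/263, 49/263, 57/263, 56/263].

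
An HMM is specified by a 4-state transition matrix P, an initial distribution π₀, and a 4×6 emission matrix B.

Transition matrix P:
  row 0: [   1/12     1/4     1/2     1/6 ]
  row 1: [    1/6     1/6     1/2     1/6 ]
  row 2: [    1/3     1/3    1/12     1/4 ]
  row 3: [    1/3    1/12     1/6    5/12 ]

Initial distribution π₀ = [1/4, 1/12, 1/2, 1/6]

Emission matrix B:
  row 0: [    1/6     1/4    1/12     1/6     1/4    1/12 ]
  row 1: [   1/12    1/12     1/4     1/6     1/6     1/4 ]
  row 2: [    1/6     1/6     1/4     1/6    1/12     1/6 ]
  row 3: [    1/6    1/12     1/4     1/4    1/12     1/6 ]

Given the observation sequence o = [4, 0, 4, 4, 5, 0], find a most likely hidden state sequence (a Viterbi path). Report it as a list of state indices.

path = [0, 2, 0, 2, 1, 2]

t=0: δ = [6.250e-02, 1.389e-02, 4.167e-02, 1.389e-02]  (obs o_0=4)
t=1: δ = [2.315e-03, 1.302e-03, 5.208e-03, 1.736e-03]  ψ = [2, 0, 0, 0]  (obs o_1=0)
t=2: δ = [4.340e-04, 2.894e-04, 9.645e-05, 1.085e-04]  ψ = [2, 2, 0, 2]  (obs o_2=4)
t=3: δ = [1.206e-05, 1.808e-05, 1.808e-05, 6.028e-06]  ψ = [1, 0, 0, 0]  (obs o_3=4)
t=4: δ = [5.023e-07, 1.507e-06, 1.507e-06, 7.535e-07]  ψ = [2, 2, 1, 2]  (obs o_4=5)
t=5: δ = [8.372e-08, 4.186e-08, 1.256e-07, 6.279e-08]  ψ = [2, 2, 1, 2]  (obs o_5=0)
backtrack: best end state = 2; path = [0, 2, 0, 2, 1, 2]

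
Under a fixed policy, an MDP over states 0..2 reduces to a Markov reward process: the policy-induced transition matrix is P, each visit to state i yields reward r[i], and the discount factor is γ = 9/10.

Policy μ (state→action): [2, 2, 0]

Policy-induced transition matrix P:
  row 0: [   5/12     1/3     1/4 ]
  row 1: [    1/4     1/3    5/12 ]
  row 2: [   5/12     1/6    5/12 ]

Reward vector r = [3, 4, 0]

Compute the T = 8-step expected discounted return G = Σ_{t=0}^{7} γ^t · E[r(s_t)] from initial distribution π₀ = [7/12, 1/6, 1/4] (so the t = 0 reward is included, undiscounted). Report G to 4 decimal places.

G = 12.9140

t=0: π = [0.5833, 0.1667, 0.2500], E[r] = 2.4167, γ^t·E[r] = 2.416667, running G = 2.416667
t=1: π = [0.3889, 0.2917, 0.3194], E[r] = 2.3333, γ^t·E[r] = 2.100000, running G = 4.516667
t=2: π = [0.3681, 0.2801, 0.3519], E[r] = 2.2245, γ^t·E[r] = 1.801875, running G = 6.318542
t=3: π = [0.3700, 0.2747, 0.3553], E[r] = 2.2087, γ^t·E[r] = 1.610156, running G = 7.928698
t=4: π = [0.3709, 0.2741, 0.3550], E[r] = 2.2091, γ^t·E[r] = 1.449394, running G = 9.378092
t=5: π = [0.3710, 0.2742, 0.3549], E[r] = 2.2096, γ^t·E[r] = 1.304752, running G = 10.682843
t=6: π = [0.3710, 0.2742, 0.3548], E[r] = 2.2097, γ^t·E[r] = 1.174316, running G = 11.857159
t=7: π = [0.3710, 0.2742, 0.3548], E[r] = 2.2097, γ^t·E[r] = 1.056883, running G = 12.914042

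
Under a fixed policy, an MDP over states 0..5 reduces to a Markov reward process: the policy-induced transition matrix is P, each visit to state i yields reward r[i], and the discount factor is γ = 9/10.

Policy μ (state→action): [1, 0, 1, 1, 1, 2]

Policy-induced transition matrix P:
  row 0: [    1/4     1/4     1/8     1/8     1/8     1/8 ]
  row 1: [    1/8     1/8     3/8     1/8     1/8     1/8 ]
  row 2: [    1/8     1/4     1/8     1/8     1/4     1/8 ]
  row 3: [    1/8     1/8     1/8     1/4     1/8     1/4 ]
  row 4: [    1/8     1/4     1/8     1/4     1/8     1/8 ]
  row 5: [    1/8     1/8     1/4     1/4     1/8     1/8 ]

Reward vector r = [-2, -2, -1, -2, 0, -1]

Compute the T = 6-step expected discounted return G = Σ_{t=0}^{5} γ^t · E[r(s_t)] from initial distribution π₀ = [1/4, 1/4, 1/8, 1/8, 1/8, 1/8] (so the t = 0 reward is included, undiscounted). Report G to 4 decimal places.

t=0: π = [0.2500, 0.2500, 0.1250, 0.1250, 0.1250, 0.1250], E[r] = -1.5000, γ^t·E[r] = -1.500000, running G = -1.500000
t=1: π = [0.1563, 0.1875, 0.2031, 0.1719, 0.1406, 0.1406], E[r] = -1.3750, γ^t·E[r] = -1.237500, running G = -2.737500
t=2: π = [0.1445, 0.1875, 0.1895, 0.1816, 0.1504, 0.1465], E[r] = -1.3633, γ^t·E[r] = -1.104258, running G = -3.841758
t=3: π = [0.1431, 0.1855, 0.1902, 0.1848, 0.1487, 0.1477], E[r] = -1.3647, γ^t·E[r] = -0.994900, running G = -4.836658
t=4: π = [0.1429, 0.1852, 0.1898, 0.1852, 0.1488, 0.1481], E[r] = -1.3645, γ^t·E[r] = -0.895250, running G = -5.731907
t=5: π = [0.1429, 0.1852, 0.1898, 0.1853, 0.1487, 0.1481], E[r] = -1.3646, γ^t·E[r] = -0.805765, running G = -6.537673

G = -6.5377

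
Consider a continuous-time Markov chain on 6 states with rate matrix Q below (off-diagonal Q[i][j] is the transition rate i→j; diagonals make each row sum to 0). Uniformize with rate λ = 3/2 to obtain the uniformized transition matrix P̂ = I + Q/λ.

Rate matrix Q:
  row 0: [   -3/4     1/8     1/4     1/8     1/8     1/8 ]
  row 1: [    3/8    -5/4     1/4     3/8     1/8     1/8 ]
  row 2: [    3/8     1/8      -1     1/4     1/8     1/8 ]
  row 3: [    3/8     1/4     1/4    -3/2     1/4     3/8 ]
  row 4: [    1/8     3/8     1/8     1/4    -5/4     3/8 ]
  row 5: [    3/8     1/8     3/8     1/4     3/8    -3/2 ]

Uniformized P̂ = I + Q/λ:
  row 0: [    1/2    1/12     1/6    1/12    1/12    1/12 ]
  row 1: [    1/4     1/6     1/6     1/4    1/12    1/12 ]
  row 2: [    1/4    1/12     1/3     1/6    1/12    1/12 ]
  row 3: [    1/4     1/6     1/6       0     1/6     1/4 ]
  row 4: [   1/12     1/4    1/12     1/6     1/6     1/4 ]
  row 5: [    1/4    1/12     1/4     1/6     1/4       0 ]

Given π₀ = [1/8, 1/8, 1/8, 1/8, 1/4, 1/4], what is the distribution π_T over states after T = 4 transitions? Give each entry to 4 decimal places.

t=0: π = [0.1250, 0.1250, 0.1250, 0.1250, 0.2500, 0.2500]
t=1: π = [0.2396, 0.1458, 0.1875, 0.1458, 0.1563, 0.1250]
t=2: π = [0.2839, 0.1337, 0.1953, 0.1345, 0.1293, 0.1233]
t=3: π = [0.2994, 0.1272, 0.1987, 0.1317, 0.1259, 0.1170]
t=4: π = [0.3039, 0.1259, 0.1990, 0.1304, 0.1243, 0.1165]

π = [0.3039, 0.1259, 0.1990, 0.1304, 0.1243, 0.1165]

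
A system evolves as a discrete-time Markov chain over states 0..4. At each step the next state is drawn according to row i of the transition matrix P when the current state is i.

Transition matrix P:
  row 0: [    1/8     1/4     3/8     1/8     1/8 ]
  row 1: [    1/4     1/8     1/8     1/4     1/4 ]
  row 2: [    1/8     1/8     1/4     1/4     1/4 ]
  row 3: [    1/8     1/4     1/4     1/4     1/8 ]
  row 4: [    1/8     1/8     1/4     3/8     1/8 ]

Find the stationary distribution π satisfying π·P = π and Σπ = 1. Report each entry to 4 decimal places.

π = [0.1469, 0.1751, 0.2465, 0.2539, 0.1777]

Balance equations π_j = Σ_i π_i·P[i][j]:
  π_0 = 1/8·π_0 + 1/4·π_1 + 1/8·π_2 + 1/8·π_3 + 1/8·π_4
  π_1 = 1/4·π_0 + 1/8·π_1 + 1/8·π_2 + 1/4·π_3 + 1/8·π_4
  π_2 = 3/8·π_0 + 1/8·π_1 + 1/4·π_2 + 1/4·π_3 + 1/4·π_4
  π_3 = 1/8·π_0 + 1/4·π_1 + 1/4·π_2 + 1/4·π_3 + 3/8·π_4
  normalize: π_0 + π_1 + π_2 + π_3 + π_4 = 1
Solving the linear system gives exactly π = [677/4609, 807/4609, 1136/4609, 1170/4609, 819/4609].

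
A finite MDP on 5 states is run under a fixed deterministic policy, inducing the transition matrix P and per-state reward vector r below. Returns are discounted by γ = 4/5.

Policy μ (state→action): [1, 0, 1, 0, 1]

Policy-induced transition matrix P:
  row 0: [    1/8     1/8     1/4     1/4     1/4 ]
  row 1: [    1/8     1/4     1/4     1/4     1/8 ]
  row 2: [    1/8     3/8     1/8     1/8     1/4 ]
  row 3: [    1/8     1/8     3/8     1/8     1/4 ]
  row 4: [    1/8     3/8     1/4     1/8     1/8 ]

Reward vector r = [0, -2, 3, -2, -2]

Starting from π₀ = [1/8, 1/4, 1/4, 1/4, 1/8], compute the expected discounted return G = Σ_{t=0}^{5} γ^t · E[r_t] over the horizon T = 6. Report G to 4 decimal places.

G = -1.9288

t=0: π = [0.1250, 0.2500, 0.2500, 0.2500, 0.1250], E[r] = -0.5000, γ^t·E[r] = -0.500000, running G = -0.500000
t=1: π = [0.1250, 0.2500, 0.2500, 0.1719, 0.2031], E[r] = -0.5000, γ^t·E[r] = -0.400000, running G = -0.900000
t=2: π = [0.1250, 0.2695, 0.2402, 0.1719, 0.1934], E[r] = -0.5488, γ^t·E[r] = -0.351250, running G = -1.251250
t=3: π = [0.1250, 0.2671, 0.2415, 0.1743, 0.1921], E[r] = -0.5427, γ^t·E[r] = -0.277875, running G = -1.529125
t=4: π = [0.1250, 0.2668, 0.2416, 0.1740, 0.1926], E[r] = -0.5420, γ^t·E[r] = -0.221988, running G = -1.751113
t=5: π = [0.1250, 0.2669, 0.2416, 0.1740, 0.1926], E[r] = -0.5422, γ^t·E[r] = -0.177684, running G = -1.928796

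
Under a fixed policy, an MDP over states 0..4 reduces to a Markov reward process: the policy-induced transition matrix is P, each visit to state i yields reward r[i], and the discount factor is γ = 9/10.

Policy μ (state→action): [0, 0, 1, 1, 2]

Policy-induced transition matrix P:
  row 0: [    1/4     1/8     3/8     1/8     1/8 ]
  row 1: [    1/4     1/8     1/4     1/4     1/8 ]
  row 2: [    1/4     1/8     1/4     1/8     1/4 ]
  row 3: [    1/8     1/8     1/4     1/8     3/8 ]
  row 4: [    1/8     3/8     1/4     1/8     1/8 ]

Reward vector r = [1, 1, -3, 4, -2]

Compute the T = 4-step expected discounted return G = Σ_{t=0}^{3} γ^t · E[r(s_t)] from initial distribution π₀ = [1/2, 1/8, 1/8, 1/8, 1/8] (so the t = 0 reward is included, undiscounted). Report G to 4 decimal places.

G = -0.2167

t=0: π = [0.5000, 0.1250, 0.1250, 0.1250, 0.1250], E[r] = 0.5000, γ^t·E[r] = 0.500000, running G = 0.500000
t=1: π = [0.2188, 0.1563, 0.3125, 0.1406, 0.1719], E[r] = -0.3438, γ^t·E[r] = -0.309375, running G = 0.190625
t=2: π = [0.2109, 0.1680, 0.2773, 0.1445, 0.1992], E[r] = -0.2734, γ^t·E[r] = -0.221484, running G = -0.030859
t=3: π = [0.2070, 0.1748, 0.2764, 0.1460, 0.1958], E[r] = -0.2549, γ^t·E[r] = -0.185810, running G = -0.216669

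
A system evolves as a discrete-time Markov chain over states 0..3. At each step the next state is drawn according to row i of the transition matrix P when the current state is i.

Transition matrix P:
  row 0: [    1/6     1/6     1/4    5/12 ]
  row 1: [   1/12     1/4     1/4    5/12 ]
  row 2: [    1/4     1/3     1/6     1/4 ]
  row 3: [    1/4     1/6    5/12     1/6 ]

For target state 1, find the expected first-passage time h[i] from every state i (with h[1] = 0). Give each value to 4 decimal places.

h = [4.7008, 0.0000, 3.9921, 4.6063]

First-step conditioning: h[1] = 0; for i ≠ 1, h[i] = 1 + Σ_k P[i][k]·h[k].
  h[0] = 1 + 1/6·h[0] + 1/4·h[2] + 5/12·h[3]
  h[2] = 1 + 1/4·h[0] + 1/6·h[2] + 1/4·h[3]
  h[3] = 1 + 1/4·h[0] + 5/12·h[2] + 1/6·h[3]
Solving the 3×3 linear system over states ≠ 1 gives exactly h = [597/127, 0, 507/127, 585/127] (h[1] = 0 is the target).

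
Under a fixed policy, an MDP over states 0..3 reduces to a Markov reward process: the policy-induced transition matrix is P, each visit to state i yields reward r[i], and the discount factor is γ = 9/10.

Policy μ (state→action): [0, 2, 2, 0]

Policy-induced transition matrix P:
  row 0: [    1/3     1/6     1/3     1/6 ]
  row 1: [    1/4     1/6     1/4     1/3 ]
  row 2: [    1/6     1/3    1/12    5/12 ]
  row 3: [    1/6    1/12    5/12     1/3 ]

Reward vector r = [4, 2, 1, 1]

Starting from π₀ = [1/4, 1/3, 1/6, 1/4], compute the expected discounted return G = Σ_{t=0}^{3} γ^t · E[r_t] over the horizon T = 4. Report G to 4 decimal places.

G = 6.6193

t=0: π = [0.2500, 0.3333, 0.1667, 0.2500], E[r] = 2.0833, γ^t·E[r] = 2.083333, running G = 2.083333
t=1: π = [0.2361, 0.1736, 0.2847, 0.3056], E[r] = 1.8819, γ^t·E[r] = 1.693750, running G = 3.777083
t=2: π = [0.2205, 0.1887, 0.2731, 0.3177], E[r] = 1.8501, γ^t·E[r] = 1.498594, running G = 5.275677
t=3: π = [0.2191, 0.1857, 0.2758, 0.3193], E[r] = 1.8431, γ^t·E[r] = 1.343637, running G = 6.619314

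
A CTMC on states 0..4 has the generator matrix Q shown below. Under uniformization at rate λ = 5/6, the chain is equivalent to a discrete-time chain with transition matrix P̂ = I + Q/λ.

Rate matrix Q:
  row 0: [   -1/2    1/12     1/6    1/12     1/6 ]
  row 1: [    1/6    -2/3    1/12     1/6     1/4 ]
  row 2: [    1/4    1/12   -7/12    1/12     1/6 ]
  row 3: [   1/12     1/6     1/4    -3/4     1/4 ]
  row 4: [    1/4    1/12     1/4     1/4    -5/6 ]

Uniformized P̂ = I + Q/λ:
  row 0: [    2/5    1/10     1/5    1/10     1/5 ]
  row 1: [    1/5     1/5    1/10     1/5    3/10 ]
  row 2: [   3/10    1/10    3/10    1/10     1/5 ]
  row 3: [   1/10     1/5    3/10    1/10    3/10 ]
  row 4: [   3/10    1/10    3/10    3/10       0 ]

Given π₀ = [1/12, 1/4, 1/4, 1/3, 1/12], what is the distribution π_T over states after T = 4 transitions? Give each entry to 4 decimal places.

t=0: π = [0.0833, 0.2500, 0.2500, 0.3333, 0.0833]
t=1: π = [0.2167, 0.1583, 0.2417, 0.1417, 0.2417]
t=2: π = [0.2775, 0.1300, 0.2467, 0.1642, 0.1817]
t=3: π = [0.2819, 0.1294, 0.2463, 0.1493, 0.1931]
t=4: π = [0.2854, 0.1279, 0.2459, 0.1516, 0.1893]

π = [0.2854, 0.1279, 0.2459, 0.1516, 0.1893]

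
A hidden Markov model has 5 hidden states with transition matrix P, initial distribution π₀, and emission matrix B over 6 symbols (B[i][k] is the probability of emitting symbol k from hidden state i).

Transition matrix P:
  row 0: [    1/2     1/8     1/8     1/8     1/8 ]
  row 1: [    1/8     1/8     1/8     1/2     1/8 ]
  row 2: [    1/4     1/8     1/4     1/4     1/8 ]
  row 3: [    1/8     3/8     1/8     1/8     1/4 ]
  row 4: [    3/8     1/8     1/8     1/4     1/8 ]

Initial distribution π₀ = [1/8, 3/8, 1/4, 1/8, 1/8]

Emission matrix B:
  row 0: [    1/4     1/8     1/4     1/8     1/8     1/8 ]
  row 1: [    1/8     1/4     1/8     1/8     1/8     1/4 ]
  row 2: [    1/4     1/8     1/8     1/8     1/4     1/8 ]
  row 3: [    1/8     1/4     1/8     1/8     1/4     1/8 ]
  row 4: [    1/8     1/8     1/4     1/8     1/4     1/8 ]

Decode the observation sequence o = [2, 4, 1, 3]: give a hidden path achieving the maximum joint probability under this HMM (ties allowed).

path = [1, 3, 1, 3]

t=0: δ = [3.125e-02, 4.688e-02, 3.125e-02, 1.562e-02, 3.125e-02]  (obs o_0=2)
t=1: δ = [1.953e-03, 7.324e-04, 1.953e-03, 5.859e-03, 1.465e-03]  ψ = [0, 1, 2, 1, 1]  (obs o_1=4)
t=2: δ = [1.221e-04, 5.493e-04, 9.155e-05, 1.831e-04, 1.831e-04]  ψ = [0, 3, 3, 3, 3]  (obs o_2=1)
t=3: δ = [8.583e-06, 8.583e-06, 8.583e-06, 3.433e-05, 8.583e-06]  ψ = [1, 1, 1, 1, 1]  (obs o_3=3)
backtrack: best end state = 3; path = [1, 3, 1, 3]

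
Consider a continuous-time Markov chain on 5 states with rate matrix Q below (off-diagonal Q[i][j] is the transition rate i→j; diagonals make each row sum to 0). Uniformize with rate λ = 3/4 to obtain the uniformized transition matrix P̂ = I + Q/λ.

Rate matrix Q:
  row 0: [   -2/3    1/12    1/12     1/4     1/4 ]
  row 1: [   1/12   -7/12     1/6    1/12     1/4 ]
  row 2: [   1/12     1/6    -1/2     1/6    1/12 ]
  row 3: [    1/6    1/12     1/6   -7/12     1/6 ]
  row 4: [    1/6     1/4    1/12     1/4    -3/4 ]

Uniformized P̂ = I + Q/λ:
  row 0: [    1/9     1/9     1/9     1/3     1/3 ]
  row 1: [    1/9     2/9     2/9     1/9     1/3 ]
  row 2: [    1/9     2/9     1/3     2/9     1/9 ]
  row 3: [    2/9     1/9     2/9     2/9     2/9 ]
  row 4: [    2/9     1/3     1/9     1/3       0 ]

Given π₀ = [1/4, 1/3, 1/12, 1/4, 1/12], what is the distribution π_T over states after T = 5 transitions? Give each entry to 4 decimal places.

t=0: π = [0.2500, 0.3333, 0.0833, 0.2500, 0.0833]
t=1: π = [0.1481, 0.1759, 0.1944, 0.2222, 0.2593]
t=2: π = [0.1646, 0.2099, 0.1986, 0.2479, 0.1790]
t=3: π = [0.1586, 0.1963, 0.2061, 0.2371, 0.2020]
t=4: π = [0.1599, 0.2007, 0.2051, 0.2405, 0.1939]
t=5: π = [0.1594, 0.1993, 0.2057, 0.2392, 0.1964]

π = [0.1594, 0.1993, 0.2057, 0.2392, 0.1964]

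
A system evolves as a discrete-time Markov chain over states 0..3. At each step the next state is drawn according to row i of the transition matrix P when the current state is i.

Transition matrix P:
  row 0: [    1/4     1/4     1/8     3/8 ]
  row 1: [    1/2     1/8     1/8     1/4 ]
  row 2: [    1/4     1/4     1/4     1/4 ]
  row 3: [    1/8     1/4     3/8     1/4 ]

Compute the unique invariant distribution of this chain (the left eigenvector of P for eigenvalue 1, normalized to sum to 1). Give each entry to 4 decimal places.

π = [0.2701, 0.2222, 0.2239, 0.2838]

Balance equations π_j = Σ_i π_i·P[i][j]:
  π_0 = 1/4·π_0 + 1/2·π_1 + 1/4·π_2 + 1/8·π_3
  π_1 = 1/4·π_0 + 1/8·π_1 + 1/4·π_2 + 1/4·π_3
  π_2 = 1/8·π_0 + 1/8·π_1 + 1/4·π_2 + 3/8·π_3
  normalize: π_0 + π_1 + π_2 + π_3 = 1
Solving the linear system gives exactly π = [158/585, 2/9, 131/585, 166/585].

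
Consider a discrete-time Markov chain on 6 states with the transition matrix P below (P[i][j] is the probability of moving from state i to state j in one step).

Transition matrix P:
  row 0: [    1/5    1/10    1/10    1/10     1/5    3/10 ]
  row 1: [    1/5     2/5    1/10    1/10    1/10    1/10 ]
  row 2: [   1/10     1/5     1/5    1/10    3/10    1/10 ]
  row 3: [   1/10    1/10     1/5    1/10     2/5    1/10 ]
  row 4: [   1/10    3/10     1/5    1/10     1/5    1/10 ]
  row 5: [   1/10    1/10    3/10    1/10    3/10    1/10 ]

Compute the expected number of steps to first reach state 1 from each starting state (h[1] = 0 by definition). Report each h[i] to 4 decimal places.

First-step conditioning: h[1] = 0; for i ≠ 1, h[i] = 1 + Σ_k P[i][k]·h[k].
  h[0] = 1 + 1/5·h[0] + 1/10·h[2] + 1/10·h[3] + 1/5·h[4] + 3/10·h[5]
  h[2] = 1 + 1/10·h[0] + 1/5·h[2] + 1/10·h[3] + 3/10·h[4] + 1/10·h[5]
  h[3] = 1 + 1/10·h[0] + 1/5·h[2] + 1/10·h[3] + 2/5·h[4] + 1/10·h[5]
  h[4] = 1 + 1/10·h[0] + 1/5·h[2] + 1/10·h[3] + 1/5·h[4] + 1/10·h[5]
  h[5] = 1 + 1/10·h[0] + 3/10·h[2] + 1/10·h[3] + 3/10·h[4] + 1/10·h[5]
Solving the 5×5 linear system over states ≠ 1 gives exactly h = [11320/1919, 0, 9900/1919, 10800/1919, 9000/1919, 10890/1919] (h[1] = 0 is the target).

h = [5.8989, 0.0000, 5.1589, 5.6279, 4.6899, 5.6748]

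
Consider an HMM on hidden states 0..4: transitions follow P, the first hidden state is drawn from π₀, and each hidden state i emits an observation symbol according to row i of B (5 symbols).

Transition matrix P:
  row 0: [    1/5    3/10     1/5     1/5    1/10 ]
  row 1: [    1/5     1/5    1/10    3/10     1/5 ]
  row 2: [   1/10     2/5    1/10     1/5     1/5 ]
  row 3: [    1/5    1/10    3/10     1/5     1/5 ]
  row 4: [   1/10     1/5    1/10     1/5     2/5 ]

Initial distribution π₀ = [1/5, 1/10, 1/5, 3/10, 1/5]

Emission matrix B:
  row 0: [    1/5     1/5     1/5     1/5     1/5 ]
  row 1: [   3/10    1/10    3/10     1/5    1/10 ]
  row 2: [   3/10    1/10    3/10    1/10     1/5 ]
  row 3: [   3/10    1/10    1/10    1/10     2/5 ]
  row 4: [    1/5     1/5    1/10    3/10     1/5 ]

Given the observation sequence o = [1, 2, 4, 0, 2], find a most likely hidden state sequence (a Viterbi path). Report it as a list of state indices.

t=0: δ = [4.000e-02, 1.000e-02, 2.000e-02, 3.000e-02, 4.000e-02]  (obs o_0=1)
t=1: δ = [1.600e-03, 3.600e-03, 2.700e-03, 8.000e-04, 1.600e-03]  ψ = [0, 0, 3, 0, 4]  (obs o_1=2)
t=2: δ = [1.440e-04, 1.080e-04, 7.200e-05, 4.320e-04, 1.440e-04]  ψ = [1, 2, 1, 1, 1]  (obs o_2=4)
t=3: δ = [1.728e-05, 1.296e-05, 3.888e-05, 2.592e-05, 1.728e-05]  ψ = [3, 0, 3, 3, 3]  (obs o_3=0)
t=4: δ = [1.037e-06, 4.666e-06, 2.333e-06, 7.776e-07, 7.776e-07]  ψ = [3, 2, 3, 2, 2]  (obs o_4=2)
backtrack: best end state = 1; path = [0, 1, 3, 2, 1]

path = [0, 1, 3, 2, 1]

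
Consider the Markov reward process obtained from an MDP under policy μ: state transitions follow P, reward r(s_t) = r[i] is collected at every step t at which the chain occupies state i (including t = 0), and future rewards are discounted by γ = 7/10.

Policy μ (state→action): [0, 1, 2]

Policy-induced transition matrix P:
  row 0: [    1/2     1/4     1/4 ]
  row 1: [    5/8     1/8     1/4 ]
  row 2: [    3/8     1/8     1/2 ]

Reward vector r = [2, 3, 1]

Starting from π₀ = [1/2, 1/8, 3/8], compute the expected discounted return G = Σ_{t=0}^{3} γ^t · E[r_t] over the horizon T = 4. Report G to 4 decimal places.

G = 4.5809

t=0: π = [0.5000, 0.1250, 0.3750], E[r] = 1.7500, γ^t·E[r] = 1.750000, running G = 1.750000
t=1: π = [0.4688, 0.1875, 0.3438], E[r] = 1.8438, γ^t·E[r] = 1.290625, running G = 3.040625
t=2: π = [0.4805, 0.1836, 0.3359], E[r] = 1.8477, γ^t·E[r] = 0.905352, running G = 3.945977
t=3: π = [0.4810, 0.1851, 0.3340], E[r] = 1.8511, γ^t·E[r] = 0.634918, running G = 4.580895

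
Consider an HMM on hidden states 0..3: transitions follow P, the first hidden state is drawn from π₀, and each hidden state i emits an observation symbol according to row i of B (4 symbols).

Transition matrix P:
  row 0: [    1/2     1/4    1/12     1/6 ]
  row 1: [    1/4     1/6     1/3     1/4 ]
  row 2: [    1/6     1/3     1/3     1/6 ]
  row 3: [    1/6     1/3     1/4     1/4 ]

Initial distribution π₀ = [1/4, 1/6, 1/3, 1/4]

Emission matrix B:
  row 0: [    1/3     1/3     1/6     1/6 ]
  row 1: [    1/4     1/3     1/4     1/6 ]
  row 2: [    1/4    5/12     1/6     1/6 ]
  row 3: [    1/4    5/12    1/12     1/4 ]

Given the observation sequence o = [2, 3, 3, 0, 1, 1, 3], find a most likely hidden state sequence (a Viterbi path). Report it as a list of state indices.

path = [0, 0, 0, 0, 0, 0, 0]

t=0: δ = [4.167e-02, 4.167e-02, 5.556e-02, 2.083e-02]  (obs o_0=2)
t=1: δ = [3.472e-03, 3.086e-03, 3.086e-03, 2.604e-03]  ψ = [0, 2, 2, 1]  (obs o_1=3)
t=2: δ = [2.894e-04, 1.715e-04, 1.715e-04, 1.929e-04]  ψ = [0, 2, 1, 1]  (obs o_2=3)
t=3: δ = [4.823e-05, 1.808e-05, 1.429e-05, 1.206e-05]  ψ = [0, 0, 1, 0]  (obs o_3=0)
t=4: δ = [8.038e-06, 4.019e-06, 2.512e-06, 3.349e-06]  ψ = [0, 0, 1, 0]  (obs o_4=1)
t=5: δ = [1.340e-06, 6.698e-07, 5.582e-07, 5.582e-07]  ψ = [0, 0, 1, 0]  (obs o_5=1)
t=6: δ = [1.116e-07, 5.582e-08, 3.721e-08, 5.582e-08]  ψ = [0, 0, 1, 0]  (obs o_6=3)
backtrack: best end state = 0; path = [0, 0, 0, 0, 0, 0, 0]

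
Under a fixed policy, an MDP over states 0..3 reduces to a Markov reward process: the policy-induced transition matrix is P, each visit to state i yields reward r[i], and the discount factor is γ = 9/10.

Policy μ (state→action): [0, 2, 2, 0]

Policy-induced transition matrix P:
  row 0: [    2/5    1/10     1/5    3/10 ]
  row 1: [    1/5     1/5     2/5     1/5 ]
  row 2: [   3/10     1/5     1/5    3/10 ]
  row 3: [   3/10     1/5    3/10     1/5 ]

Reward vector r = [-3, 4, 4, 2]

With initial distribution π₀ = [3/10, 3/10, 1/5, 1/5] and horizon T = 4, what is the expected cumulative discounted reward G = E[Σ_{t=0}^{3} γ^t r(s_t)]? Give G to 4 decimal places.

t=0: π = [0.3000, 0.3000, 0.2000, 0.2000], E[r] = 1.5000, γ^t·E[r] = 1.500000, running G = 1.500000
t=1: π = [0.3000, 0.1700, 0.2800, 0.2500], E[r] = 1.4000, γ^t·E[r] = 1.260000, running G = 2.760000
t=2: π = [0.3130, 0.1700, 0.2590, 0.2580], E[r] = 1.2930, γ^t·E[r] = 1.047330, running G = 3.807330
t=3: π = [0.3143, 0.1687, 0.2598, 0.2572], E[r] = 1.2855, γ^t·E[r] = 0.937130, running G = 4.744460

G = 4.7445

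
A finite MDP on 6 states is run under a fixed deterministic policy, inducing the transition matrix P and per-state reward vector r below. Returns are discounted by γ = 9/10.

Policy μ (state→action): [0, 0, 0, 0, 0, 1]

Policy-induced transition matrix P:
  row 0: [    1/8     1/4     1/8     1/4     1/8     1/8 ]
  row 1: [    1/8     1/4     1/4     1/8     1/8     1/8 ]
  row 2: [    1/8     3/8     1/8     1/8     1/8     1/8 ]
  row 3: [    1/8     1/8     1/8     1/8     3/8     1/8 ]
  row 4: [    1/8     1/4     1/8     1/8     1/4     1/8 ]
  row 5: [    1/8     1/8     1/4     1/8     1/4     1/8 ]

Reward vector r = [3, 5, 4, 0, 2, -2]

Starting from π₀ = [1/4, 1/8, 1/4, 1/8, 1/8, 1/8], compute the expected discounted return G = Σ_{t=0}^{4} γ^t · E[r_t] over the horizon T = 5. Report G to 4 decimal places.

t=0: π = [0.2500, 0.1250, 0.2500, 0.1250, 0.1250, 0.1250], E[r] = 2.3750, γ^t·E[r] = 2.375000, running G = 2.375000
t=1: π = [0.1250, 0.2500, 0.1563, 0.1563, 0.1875, 0.1250], E[r] = 2.3750, γ^t·E[r] = 2.137500, running G = 4.512500
t=2: π = [0.1250, 0.2344, 0.1719, 0.1406, 0.2031, 0.1250], E[r] = 2.3906, γ^t·E[r] = 1.936406, running G = 6.448906
t=3: π = [0.1250, 0.2383, 0.1699, 0.1406, 0.2012, 0.1250], E[r] = 2.3984, γ^t·E[r] = 1.748461, running G = 8.197367
t=4: π = [0.1250, 0.2380, 0.1704, 0.1406, 0.2009, 0.1250], E[r] = 2.3987, γ^t·E[r] = 1.573775, running G = 9.771142

G = 9.7711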